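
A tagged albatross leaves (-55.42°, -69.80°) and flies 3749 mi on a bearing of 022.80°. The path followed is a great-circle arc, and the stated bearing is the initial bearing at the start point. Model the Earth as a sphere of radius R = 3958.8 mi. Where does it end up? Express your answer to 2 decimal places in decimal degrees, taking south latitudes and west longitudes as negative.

latitude -3.22°, longitude -51.44°

δ = 3749/3958.8 = 0.947004 rad (54.2593°).
Start latitude φ₁ = -0.967261 rad; initial bearing θ = 0.397935 rad.
Destination latitude: φ₂ = arcsin( sin φ₁ cos δ + cos φ₁ sin δ cos θ ) = arcsin(-0.056251) = -3.22°.
For the longitude increment, Δλ = atan2( sin θ sin δ cos φ₁, cos δ − sin φ₁ sin φ₂ ) = atan2(0.178516, 0.537804) = 18.36°.
λ₂ = -69.80° + 18.36° = -51.44°.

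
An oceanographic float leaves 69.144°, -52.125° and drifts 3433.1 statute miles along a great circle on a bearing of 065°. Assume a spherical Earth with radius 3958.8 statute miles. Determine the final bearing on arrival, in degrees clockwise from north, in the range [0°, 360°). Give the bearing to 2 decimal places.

final bearing 152.32°

Angular distance δ = d/R = 3433.1 / 3958.8 = 0.867207 rad.
Converting: φ₁ = 1.206790 rad, θ = 1.134464 rad.
Destination latitude: φ₂ = arcsin( sin φ₁ cos δ + cos φ₁ sin δ cos θ ) = arcsin(0.719299) = 45.997°.
Δλ = atan2( sin θ sin δ cos φ₁ , cos δ − sin φ₁ sin φ₂ ) = atan2(0.246040, -0.025210) = 1.672905 rad = 95.850°.
Hence λ₂ = -52.125° + 95.850° = 43.725°.
The forward bearing on arrival equals the back-azimuth from the destination plus 180°.
Back-azimuth from P₂ (46.00°, 43.73°) to P₁ (69.14°, -52.12°), with Δλ' = λ₁ − λ₂ = -95.85°: atan2( sin Δλ' cos φ₁ , cos φ₂ sin φ₁ − sin φ₂ cos φ₁ cos Δλ' ) = 332.32°.
Final bearing = (332.32° + 180°) mod 360° = 152.32°.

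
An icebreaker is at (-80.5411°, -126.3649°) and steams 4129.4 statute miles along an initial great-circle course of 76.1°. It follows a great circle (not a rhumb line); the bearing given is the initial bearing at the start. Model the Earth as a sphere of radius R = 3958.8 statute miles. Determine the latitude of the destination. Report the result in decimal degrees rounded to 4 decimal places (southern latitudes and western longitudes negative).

latitude -27.5547°

Central angle δ = d/R = 1.043094 rad.
Converting: φ₁ = -1.405707 rad, θ = 1.328196 rad.
Applying the spherical law of cosines for sides, sin φ₂ = sin φ₁ cos δ + cos φ₁ sin δ cos θ = -0.462595, so φ₂ = -27.5547°.
Δλ = atan2( sin θ sin δ cos φ₁ , cos δ − sin φ₁ sin φ₂ ) = atan2(0.137826, 0.047245) = 1.240565 rad = 71.0792°.
Hence λ₂ = -126.3649° + 71.0792° = -55.2857°.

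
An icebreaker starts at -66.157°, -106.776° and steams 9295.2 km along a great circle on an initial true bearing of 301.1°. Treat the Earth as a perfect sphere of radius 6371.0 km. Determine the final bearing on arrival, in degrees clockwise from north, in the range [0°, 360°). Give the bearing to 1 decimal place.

final bearing 339.6°

Angular distance δ = d/R = 9295.2 / 6371 = 1.458986 rad.
Converting: φ₁ = -1.154657 rad, θ = 5.255186 rad.
Destination latitude: φ₂ = arcsin( sin φ₁ cos δ + cos φ₁ sin δ cos θ ) = arcsin(0.105440) = 6.053°.
For the longitude increment, Δλ = atan2( sin θ sin δ cos φ₁, cos δ − sin φ₁ sin φ₂ ) = atan2(-0.343969, 0.208019) = -58.836°.
Hence λ₂ = -106.776° + -58.836° = -165.612°.
The forward bearing on arrival equals the back-azimuth from the destination plus 180°.
Back-azimuth from P₂ (6.1°, -165.6°) to P₁ (-66.2°, -106.8°), with Δλ' = λ₁ − λ₂ = 58.8°: atan2( sin Δλ' cos φ₁ , cos φ₂ sin φ₁ − sin φ₂ cos φ₁ cos Δλ' ) = 159.6°.
Final bearing = (159.6° + 180°) mod 360° = 339.6°.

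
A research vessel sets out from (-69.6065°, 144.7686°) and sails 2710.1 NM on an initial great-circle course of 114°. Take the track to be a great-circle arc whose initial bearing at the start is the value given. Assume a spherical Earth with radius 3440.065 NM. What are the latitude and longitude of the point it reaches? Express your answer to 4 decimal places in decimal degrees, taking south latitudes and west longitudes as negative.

The arc subtends δ = 2710.1/3440.065 = 0.787805 rad at the centre.
With φ₁ = -69.6065° = -1.214863 rad and θ = 114° = 1.989675 rad:
sin φ₂ = sin φ₁ cos δ + cos φ₁ sin δ cos θ = (-0.937322)(0.705403) + (0.348466)(0.708807)(-0.406737) = -0.761651
φ₂ = asin(-0.761651) = -0.865857 rad = -49.6100°.
For the longitude increment, Δλ = atan2( sin θ sin δ cos φ₁, cos δ − sin φ₁ sin φ₂ ) = atan2(0.225641, -0.008509) = 92.1597°.
λ₂ = 144.7686° + 92.1597° = 236.9283°, normalized to (−180°, 180°] → -123.0717°.

latitude -49.6100°, longitude -123.0717°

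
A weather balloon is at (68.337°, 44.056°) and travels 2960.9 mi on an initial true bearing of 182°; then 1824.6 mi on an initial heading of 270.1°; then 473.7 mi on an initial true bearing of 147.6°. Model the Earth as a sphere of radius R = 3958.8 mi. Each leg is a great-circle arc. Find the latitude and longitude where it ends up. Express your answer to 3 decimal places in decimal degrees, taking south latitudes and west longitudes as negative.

Apply the spherical direct solution leg by leg, carrying full precision between legs.
Leg 1: from (68.337°, 44.056°), δ = 2960.9/3958.8 = 0.747929 rad, θ = 182° → φ = 25.494°, λ = 42.549°.
Leg 2: from (25.494°, 42.549°), δ = 1824.6/3958.8 = 0.460897 rad, θ = 270.1° → φ = 22.718°, λ = 13.723°.
Leg 3: from (22.718°, 13.723°), δ = 473.7/3958.8 = 0.119657 rad, θ = 147.6° → φ = 16.886°, λ = 17.555°.

latitude 16.886°, longitude 17.555°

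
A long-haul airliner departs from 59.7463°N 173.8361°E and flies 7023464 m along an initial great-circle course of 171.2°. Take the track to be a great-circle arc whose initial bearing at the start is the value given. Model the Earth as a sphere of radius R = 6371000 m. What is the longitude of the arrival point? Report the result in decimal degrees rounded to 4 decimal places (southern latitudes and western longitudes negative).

longitude -178.3063°

Angular distance δ = d/R = 7023464 / 6371000 = 1.102412 rad.
With φ₁ = 59.7463° = 1.042770 rad and θ = 171.2° = 2.988004 rad:
sin φ₂ = sin φ₁ cos δ + cos φ₁ sin δ cos θ = (0.863803)(0.451446) + (0.503830)(0.892299)(-0.988228) = -0.054314
φ₂ = asin(-0.054314) = -0.054341 rad = -3.1135°.
Then Δλ = atan2(0.068777, 0.498363) = 0.137140 rad, from sin θ sin δ cos φ₁ over cos δ − sin φ₁ sin φ₂.
λ₂ = 173.8361° + 7.8576° = 181.6937°, normalized to (−180°, 180°] → -178.3063°.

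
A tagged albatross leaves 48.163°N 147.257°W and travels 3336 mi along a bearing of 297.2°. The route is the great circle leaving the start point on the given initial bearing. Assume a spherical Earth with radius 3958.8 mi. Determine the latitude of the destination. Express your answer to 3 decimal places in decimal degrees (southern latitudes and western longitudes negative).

latitude 46.334°

δ = 3336/3958.8 = 0.842680 rad (48.2820°).
Converting: φ₁ = 0.840603 rad, θ = 5.187119 rad.
Applying the spherical law of cosines for sides, sin φ₂ = sin φ₁ cos δ + cos φ₁ sin δ cos θ = 0.723381, so φ₂ = 46.334°.
Then Δλ = atan2(-0.442821, 0.126513) = -1.292511 rad, from sin θ sin δ cos φ₁ over cos δ − sin φ₁ sin φ₂.
λ₂ = -147.257° + -74.055° = -221.312°, normalized to (−180°, 180°] → 138.688°.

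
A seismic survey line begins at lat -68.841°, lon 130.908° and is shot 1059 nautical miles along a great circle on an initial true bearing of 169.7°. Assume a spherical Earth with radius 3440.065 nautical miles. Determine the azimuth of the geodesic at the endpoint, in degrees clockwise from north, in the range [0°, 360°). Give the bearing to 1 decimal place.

final bearing 130.9°

Central angle δ = d/R = 0.307843 rad.
Start latitude φ₁ = -1.201502 rad; initial bearing θ = 2.961824 rad.
Applying the spherical law of cosines for sides, sin φ₂ = sin φ₁ cos δ + cos φ₁ sin δ cos θ = -0.996350, so φ₂ = -85.103°.
For the longitude increment, Δλ = atan2( sin θ sin δ cos φ₁, cos δ − sin φ₁ sin φ₂ ) = atan2(0.019556, 0.023811) = 39.396°.
Hence λ₂ = 130.908° + 39.396° = 170.304°.
The forward bearing on arrival equals the back-azimuth from the destination plus 180°.
Back-azimuth from P₂ (-85.1°, 170.3°) to P₁ (-68.8°, 130.9°), with Δλ' = λ₁ − λ₂ = -39.4°: atan2( sin Δλ' cos φ₁ , cos φ₂ sin φ₁ − sin φ₂ cos φ₁ cos Δλ' ) = 310.9°.
Final bearing = (310.9° + 180°) mod 360° = 130.9°.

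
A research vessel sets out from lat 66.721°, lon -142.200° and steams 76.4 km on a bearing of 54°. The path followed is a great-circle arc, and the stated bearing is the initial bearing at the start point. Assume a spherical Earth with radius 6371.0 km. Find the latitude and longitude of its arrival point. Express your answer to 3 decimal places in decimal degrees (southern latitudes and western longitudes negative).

The arc subtends δ = 76.4/6371 = 0.011992 rad at the centre.
With φ₁ = 66.721° = 1.164501 rad and θ = 54° = 0.942478 rad:
sin φ₂ = sin φ₁ cos δ + cos φ₁ sin δ cos θ = (0.918591)(0.999928) + (0.395209)(0.011992)(0.587785) = 0.921311
φ₂ = asin(0.921311) = 1.171438 rad = 67.118°.
For the longitude increment, Δλ = atan2( sin θ sin δ cos φ₁, cos δ − sin φ₁ sin φ₂ ) = atan2(0.003834, 0.153620) = 1.430°.
Hence λ₂ = -142.200° + 1.430° = -140.770°.

latitude 67.118°, longitude -140.770°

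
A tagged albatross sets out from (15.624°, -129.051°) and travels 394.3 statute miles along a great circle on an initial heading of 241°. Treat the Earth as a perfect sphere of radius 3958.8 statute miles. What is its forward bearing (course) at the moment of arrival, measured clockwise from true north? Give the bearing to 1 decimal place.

final bearing 239.7°

Angular distance δ = d/R = 394.3 / 3958.8 = 0.099601 rad.
Start latitude φ₁ = 0.272690 rad; initial bearing θ = 4.206243 rad.
Destination latitude: φ₂ = arcsin( sin φ₁ cos δ + cos φ₁ sin δ cos θ ) = arcsin(0.221562) = 12.801°.
Δλ = atan2( sin θ sin δ cos φ₁ , cos δ − sin φ₁ sin φ₂ ) = atan2(-0.083755, 0.935372) = -0.089304 rad = -5.117°.
λ₂ = -129.051° + -5.117° = -134.168°.
The forward bearing on arrival equals the back-azimuth from the destination plus 180°.
Back-azimuth from P₂ (12.8°, -134.2°) to P₁ (15.6°, -129.1°), with Δλ' = λ₁ − λ₂ = 5.1°: atan2( sin Δλ' cos φ₁ , cos φ₂ sin φ₁ − sin φ₂ cos φ₁ cos Δλ' ) = 59.7°.
Final bearing = (59.7° + 180°) mod 360° = 239.7°.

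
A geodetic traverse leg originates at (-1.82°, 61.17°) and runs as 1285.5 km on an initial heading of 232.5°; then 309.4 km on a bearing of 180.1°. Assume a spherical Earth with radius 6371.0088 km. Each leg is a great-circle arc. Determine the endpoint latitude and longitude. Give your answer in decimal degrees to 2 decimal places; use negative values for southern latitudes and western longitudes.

latitude -11.59°, longitude 51.91°

Apply the spherical direct solution leg by leg, carrying full precision between legs.
Leg 1: from (-1.82°, 61.17°), δ = 1285.5/6371.0088 = 0.201773 rad, θ = 232.5° → φ = -8.80°, λ = 51.91°.
Leg 2: from (-8.80°, 51.91°), δ = 309.4/6371.0088 = 0.048564 rad, θ = 180.1° → φ = -11.59°, λ = 51.91°.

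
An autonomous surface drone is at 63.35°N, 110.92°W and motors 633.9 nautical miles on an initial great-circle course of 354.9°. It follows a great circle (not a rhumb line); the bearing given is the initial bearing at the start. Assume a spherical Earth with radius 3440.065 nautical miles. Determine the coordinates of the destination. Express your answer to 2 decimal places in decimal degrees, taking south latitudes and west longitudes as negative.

latitude 73.84°, longitude -114.28°

The arc subtends δ = 633.9/3440.065 = 0.184270 rad at the centre.
With φ₁ = 63.35° = 1.105666 rad and θ = 354.9° = 6.194174 rad:
Applying the spherical law of cosines for sides, sin φ₂ = sin φ₁ cos δ + cos φ₁ sin δ cos θ = 0.960492, so φ₂ = 73.84°.
Then Δλ = atan2(-0.007306, 0.124618) = -0.058559 rad, from sin θ sin δ cos φ₁ over cos δ − sin φ₁ sin φ₂.
Hence λ₂ = -110.92° + -3.36° = -114.28°.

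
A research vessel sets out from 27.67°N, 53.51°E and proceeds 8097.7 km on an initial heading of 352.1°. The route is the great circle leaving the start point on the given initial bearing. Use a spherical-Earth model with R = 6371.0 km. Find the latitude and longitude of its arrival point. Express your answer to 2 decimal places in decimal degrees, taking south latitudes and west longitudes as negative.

latitude 77.22°, longitude -90.06°

Central angle δ = d/R = 1.271025 rad.
With φ₁ = 27.67° = 0.482933 rad and θ = 352.1° = 6.145304 rad:
Destination latitude: φ₂ = arcsin( sin φ₁ cos δ + cos φ₁ sin δ cos θ ) = arcsin(0.975242) = 77.22°.
Δλ = atan2( sin θ sin δ cos φ₁ , cos δ − sin φ₁ sin φ₂ ) = atan2(-0.116297, -0.157580) = -2.505801 rad = -143.57°.
λ₂ = λ₁ + Δλ = -90.06°.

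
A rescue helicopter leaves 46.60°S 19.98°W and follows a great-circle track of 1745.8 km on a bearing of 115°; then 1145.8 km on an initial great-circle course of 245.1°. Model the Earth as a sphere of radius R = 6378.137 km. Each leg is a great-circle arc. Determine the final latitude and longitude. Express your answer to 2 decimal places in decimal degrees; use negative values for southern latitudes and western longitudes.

Apply the spherical direct solution leg by leg, carrying full precision between legs.
Leg 1: from (-46.60°, -19.98°), δ = 1745.8/6378.137 = 0.273716 rad, θ = 115° → φ = -51.08°, λ = 2.97°.
Leg 2: from (-51.08°, 2.97°), δ = 1145.8/6378.137 = 0.179645 rad, θ = 245.1° → φ = -54.37°, λ = -13.18°.

latitude -54.37°, longitude -13.18°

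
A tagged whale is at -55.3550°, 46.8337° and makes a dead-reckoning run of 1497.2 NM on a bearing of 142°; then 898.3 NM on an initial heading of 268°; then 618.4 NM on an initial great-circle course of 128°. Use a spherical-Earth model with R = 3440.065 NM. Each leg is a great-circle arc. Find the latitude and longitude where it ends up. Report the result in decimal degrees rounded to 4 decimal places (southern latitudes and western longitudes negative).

latitude -69.7637°, longitude 80.2167°

Apply the spherical direct solution leg by leg, carrying full precision between legs.
Leg 1: from (-55.3550°, 46.8337°), δ = 1497.2/3440.065 = 0.435224 rad, θ = 142° → φ = -69.2069°, λ = 93.8206°.
Leg 2: from (-69.2069°, 93.8206°), δ = 898.3/3440.065 = 0.261129 rad, θ = 268° → φ = -65.0090°, λ = 56.1791°.
Leg 3: from (-65.0090°, 56.1791°), δ = 618.4/3440.065 = 0.179764 rad, θ = 128° → φ = -69.7637°, λ = 80.2167°.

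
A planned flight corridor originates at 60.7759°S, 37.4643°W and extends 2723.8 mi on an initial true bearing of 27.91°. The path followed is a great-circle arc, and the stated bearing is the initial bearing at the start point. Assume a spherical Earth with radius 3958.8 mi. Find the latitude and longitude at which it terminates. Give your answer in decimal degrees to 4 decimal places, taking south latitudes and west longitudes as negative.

Central angle δ = d/R = 0.688037 rad.
With φ₁ = -60.7759° = -1.060740 rad and θ = 27.91° = 0.487121 rad:
Applying the spherical law of cosines for sides, sin φ₂ = sin φ₁ cos δ + cos φ₁ sin δ cos θ = -0.400196, so φ₂ = -23.5904°.
Δλ = atan2( sin θ sin δ cos φ₁ , cos δ − sin φ₁ sin φ₂ ) = atan2(0.145122, 0.423236) = 0.330324 rad = 18.9262°.
λ₂ = λ₁ + Δλ = -18.5381°.

latitude -23.5904°, longitude -18.5381°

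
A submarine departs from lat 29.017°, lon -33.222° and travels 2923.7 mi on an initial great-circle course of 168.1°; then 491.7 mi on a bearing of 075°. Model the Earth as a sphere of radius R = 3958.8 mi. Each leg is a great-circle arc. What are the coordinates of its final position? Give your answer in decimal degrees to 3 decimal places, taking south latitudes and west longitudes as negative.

latitude -10.625°, longitude -18.053°

Apply the spherical direct solution leg by leg, carrying full precision between legs.
Leg 1: from (29.017°, -33.222°), δ = 2923.7/3958.8 = 0.738532 rad, θ = 168.1° → φ = -12.554°, λ = -25.046°.
Leg 2: from (-12.554°, -25.046°), δ = 491.7/3958.8 = 0.124204 rad, θ = 75° → φ = -10.625°, λ = -18.053°.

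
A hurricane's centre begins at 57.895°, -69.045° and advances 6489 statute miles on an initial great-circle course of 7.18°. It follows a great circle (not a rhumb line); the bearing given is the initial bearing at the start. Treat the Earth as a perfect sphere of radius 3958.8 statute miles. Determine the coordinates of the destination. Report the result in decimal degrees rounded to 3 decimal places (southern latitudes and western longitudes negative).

Angular distance δ = d/R = 6489 / 3958.8 = 1.639133 rad.
With φ₁ = 57.895° = 1.010458 rad and θ = 7.18° = 0.125315 rad:
sin φ₂ = sin φ₁ cos δ + cos φ₁ sin δ cos θ = (0.847076)(-0.068284) + (0.531473)(0.997666)(0.992158) = 0.468233
φ₂ = asin(0.468233) = 0.487290 rad = 27.920°.
Δλ = atan2( sin θ sin δ cos φ₁ , cos δ − sin φ₁ sin φ₂ ) = atan2(0.066272, -0.464912) = 2.999999 rad = 171.887°.
λ₂ = -69.045° + 171.887° = 102.842°.

latitude 27.920°, longitude 102.842°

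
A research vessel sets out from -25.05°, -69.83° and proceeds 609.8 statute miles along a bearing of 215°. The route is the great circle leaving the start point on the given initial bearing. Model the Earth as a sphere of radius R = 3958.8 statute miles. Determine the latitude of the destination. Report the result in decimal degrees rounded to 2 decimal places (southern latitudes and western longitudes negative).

latitude -32.16°

The arc subtends δ = 609.8/3958.8 = 0.154037 rad at the centre.
Converting: φ₁ = -0.437205 rad, θ = 3.752458 rad.
Destination latitude: φ₂ = arcsin( sin φ₁ cos δ + cos φ₁ sin δ cos θ ) = arcsin(-0.532255) = -32.16°.
Δλ = atan2( sin θ sin δ cos φ₁ , cos δ − sin φ₁ sin φ₂ ) = atan2(-0.079725, 0.762798) = -0.104139 rad = -5.97°.
Hence λ₂ = -69.83° + -5.97° = -75.80°.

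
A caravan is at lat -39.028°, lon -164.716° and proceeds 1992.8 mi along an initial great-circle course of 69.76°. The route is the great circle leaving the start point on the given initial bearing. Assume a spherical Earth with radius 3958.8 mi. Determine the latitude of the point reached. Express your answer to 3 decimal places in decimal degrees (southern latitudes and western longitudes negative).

Central angle δ = d/R = 0.503385 rad.
With φ₁ = -39.028° = -0.681167 rad and θ = 69.76° = 1.217542 rad:
Destination latitude: φ₂ = arcsin( sin φ₁ cos δ + cos φ₁ sin δ cos θ ) = arcsin(-0.421946) = -24.957°.
For the longitude increment, Δλ = atan2( sin θ sin δ cos φ₁, cos δ − sin φ₁ sin φ₂ ) = atan2(0.351602, 0.610255) = 29.949°.
λ₂ = -164.716° + 29.949° = -134.767°.

latitude -24.957°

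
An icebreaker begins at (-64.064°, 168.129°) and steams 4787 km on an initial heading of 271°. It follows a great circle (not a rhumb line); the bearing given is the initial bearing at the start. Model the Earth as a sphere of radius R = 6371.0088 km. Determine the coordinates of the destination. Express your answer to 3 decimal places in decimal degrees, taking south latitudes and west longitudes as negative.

latitude -40.688°, longitude 103.954°

δ = 4787/6371.0088 = 0.751372 rad (43.0505°).
Start latitude φ₁ = -1.118128 rad; initial bearing θ = 4.729842 rad.
Destination latitude: φ₂ = arcsin( sin φ₁ cos δ + cos φ₁ sin δ cos θ ) = arcsin(-0.651943) = -40.688°.
Then Δλ = atan2(-0.298520, 0.144471) = -1.120063 rad, from sin θ sin δ cos φ₁ over cos δ − sin φ₁ sin φ₂.
λ₂ = λ₁ + Δλ = 103.954°.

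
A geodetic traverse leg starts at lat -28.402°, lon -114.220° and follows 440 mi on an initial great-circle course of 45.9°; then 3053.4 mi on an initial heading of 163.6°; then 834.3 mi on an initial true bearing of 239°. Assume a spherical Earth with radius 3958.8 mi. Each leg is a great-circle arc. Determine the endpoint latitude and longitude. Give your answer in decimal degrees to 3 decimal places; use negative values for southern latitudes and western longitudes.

latitude -68.179°, longitude -110.984°

Apply the spherical direct solution leg by leg, carrying full precision between legs.
Leg 1: from (-28.402°, -114.220°), δ = 440/3958.8 = 0.111145 rad, θ = 45.9° → φ = -23.880°, λ = -109.223°.
Leg 2: from (-23.880°, -109.223°), δ = 3053.4/3958.8 = 0.771294 rad, θ = 163.6° → φ = -64.385°, λ = -82.142°.
Leg 3: from (-64.385°, -82.142°), δ = 834.3/3958.8 = 0.210746 rad, θ = 239° → φ = -68.179°, λ = -110.984°.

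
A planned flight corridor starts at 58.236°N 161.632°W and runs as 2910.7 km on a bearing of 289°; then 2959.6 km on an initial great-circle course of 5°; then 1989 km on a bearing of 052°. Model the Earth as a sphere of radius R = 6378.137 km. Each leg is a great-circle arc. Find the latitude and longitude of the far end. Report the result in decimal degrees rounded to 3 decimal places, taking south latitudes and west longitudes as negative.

latitude 75.358°, longitude -85.546°

Apply the spherical direct solution leg by leg, carrying full precision between legs.
Leg 1: from (58.236°, -161.632°), δ = 2910.7/6378.137 = 0.456356 rad, θ = 289° → φ = 57.008°, λ = 148.444°.
Leg 2: from (57.008°, 148.444°), δ = 2959.6/6378.137 = 0.464023 rad, θ = 5° → φ = 83.134°, λ = 167.488°.
Leg 3: from (83.134°, 167.488°), δ = 1989/6378.137 = 0.311847 rad, θ = 52° → φ = 75.358°, λ = -85.546°.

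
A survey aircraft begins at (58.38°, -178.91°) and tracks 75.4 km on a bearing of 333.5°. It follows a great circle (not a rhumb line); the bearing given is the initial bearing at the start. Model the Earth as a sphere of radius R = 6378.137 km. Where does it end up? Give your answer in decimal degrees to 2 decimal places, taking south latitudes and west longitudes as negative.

Central angle δ = d/R = 0.011822 rad.
Converting: φ₁ = 1.018923 rad, θ = 5.820673 rad.
Destination latitude: φ₂ = arcsin( sin φ₁ cos δ + cos φ₁ sin δ cos θ ) = arcsin(0.857031) = 58.98°.
Δλ = atan2( sin θ sin δ cos φ₁ , cos δ − sin φ₁ sin φ₂ ) = atan2(-0.002765, 0.270131) = -0.010237 rad = -0.59°.
λ₂ = λ₁ + Δλ = -179.50°.

latitude 58.98°, longitude -179.50°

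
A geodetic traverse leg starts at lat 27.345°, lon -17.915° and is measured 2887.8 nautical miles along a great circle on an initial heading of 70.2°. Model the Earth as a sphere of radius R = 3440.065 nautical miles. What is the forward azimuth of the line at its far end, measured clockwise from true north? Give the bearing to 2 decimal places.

final bearing 99.57°

δ = 2887.8/3440.065 = 0.839461 rad (48.0976°).
Converting: φ₁ = 0.477260 rad, θ = 1.225221 rad.
Destination latitude: φ₂ = arcsin( sin φ₁ cos δ + cos φ₁ sin δ cos θ ) = arcsin(0.530726) = 32.055°.
Then Δλ = atan2(0.622030, 0.424077) = 0.972416 rad, from sin θ sin δ cos φ₁ over cos δ − sin φ₁ sin φ₂.
λ₂ = -17.915° + 55.715° = 37.800°.
The forward bearing on arrival equals the back-azimuth from the destination plus 180°.
Back-azimuth from P₂ (32.05°, 37.80°) to P₁ (27.34°, -17.91°), with Δλ' = λ₁ − λ₂ = -55.72°: atan2( sin Δλ' cos φ₁ , cos φ₂ sin φ₁ − sin φ₂ cos φ₁ cos Δλ' ) = 279.57°.
Final bearing = (279.57° + 180°) mod 360° = 99.57°.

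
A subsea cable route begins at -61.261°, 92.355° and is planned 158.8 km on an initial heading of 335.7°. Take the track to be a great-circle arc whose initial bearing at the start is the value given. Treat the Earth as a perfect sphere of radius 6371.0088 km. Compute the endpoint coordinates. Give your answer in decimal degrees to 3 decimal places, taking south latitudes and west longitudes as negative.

δ = 158.8/6371.0088 = 0.024925 rad (1.4281°).
Converting: φ₁ = -1.069206 rad, θ = 5.859070 rad.
sin φ₂ = sin φ₁ cos δ + cos φ₁ sin δ cos θ = (-0.876819)(0.999689) + (0.480820)(0.024923)(0.911403) = -0.865625
φ₂ = asin(-0.865625) = -1.046397 rad = -59.954°.
Δλ = atan2( sin θ sin δ cos φ₁ , cos δ − sin φ₁ sin φ₂ ) = atan2(-0.004931, 0.240693) = -0.020485 rad = -1.174°.
Hence λ₂ = 92.355° + -1.174° = 91.181°.

latitude -59.954°, longitude 91.181°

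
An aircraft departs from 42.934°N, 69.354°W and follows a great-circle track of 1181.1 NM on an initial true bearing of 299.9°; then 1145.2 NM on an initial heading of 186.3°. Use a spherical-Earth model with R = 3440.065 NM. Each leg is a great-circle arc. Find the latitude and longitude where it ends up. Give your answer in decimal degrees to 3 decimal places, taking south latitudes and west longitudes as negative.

latitude 30.852°, longitude -98.652°

Apply the spherical direct solution leg by leg, carrying full precision between legs.
Leg 1: from (42.934°, -69.354°), δ = 1181.1/3440.065 = 0.343337 rad, θ = 299.9° → φ = 49.841°, λ = -96.258°.
Leg 2: from (49.841°, -96.258°), δ = 1145.2/3440.065 = 0.332901 rad, θ = 186.3° → φ = 30.852°, λ = -98.652°.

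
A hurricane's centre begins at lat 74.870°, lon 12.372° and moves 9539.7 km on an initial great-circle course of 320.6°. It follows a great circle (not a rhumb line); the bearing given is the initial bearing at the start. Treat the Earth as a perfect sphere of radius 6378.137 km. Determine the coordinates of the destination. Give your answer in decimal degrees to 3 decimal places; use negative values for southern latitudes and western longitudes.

Central angle δ = d/R = 1.495688 rad.
Start latitude φ₁ = 1.306728 rad; initial bearing θ = 5.595526 rad.
Applying the spherical law of cosines for sides, sin φ₂ = sin φ₁ cos δ + cos φ₁ sin δ cos θ = 0.273560, so φ₂ = 15.876°.
For the longitude increment, Δλ = atan2( sin θ sin δ cos φ₁, cos δ − sin φ₁ sin φ₂ ) = atan2(-0.165204, -0.189039) = -138.849°.
λ₂ = 12.372° + -138.849° = -126.477°.

latitude 15.876°, longitude -126.477°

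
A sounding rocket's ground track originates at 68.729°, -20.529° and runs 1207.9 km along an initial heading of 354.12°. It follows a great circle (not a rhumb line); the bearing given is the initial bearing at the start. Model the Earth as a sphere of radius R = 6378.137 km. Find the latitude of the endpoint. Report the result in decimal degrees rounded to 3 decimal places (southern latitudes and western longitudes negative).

Angular distance δ = d/R = 1207.9 / 6378.137 = 0.189381 rad.
With φ₁ = 68.729° = 1.199547 rad and θ = 354.12° = 6.180560 rad:
Destination latitude: φ₂ = arcsin( sin φ₁ cos δ + cos φ₁ sin δ cos θ ) = arcsin(0.983148) = 79.467°.
Δλ = atan2( sin θ sin δ cos φ₁ , cos δ − sin φ₁ sin φ₂ ) = atan2(-0.006996, 0.065950) = -0.105691 rad = -6.056°.
λ₂ = -20.529° + -6.056° = -26.585°.

latitude 79.467°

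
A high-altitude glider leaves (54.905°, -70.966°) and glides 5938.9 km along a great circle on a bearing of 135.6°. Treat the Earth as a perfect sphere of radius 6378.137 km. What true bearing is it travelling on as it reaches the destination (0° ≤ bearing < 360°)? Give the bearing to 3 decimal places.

Angular distance δ = d/R = 5938.9 / 6378.137 = 0.931134 rad.
Start latitude φ₁ = 0.958273 rad; initial bearing θ = 2.366666 rad.
sin φ₂ = sin φ₁ cos δ + cos φ₁ sin δ cos θ = (0.818200)(0.596925) + (0.574934)(0.802297)(-0.714473) = 0.158840
φ₂ = asin(0.158840) = 0.159516 rad = 9.140°.
For the longitude increment, Δλ = atan2( sin θ sin δ cos φ₁, cos δ − sin φ₁ sin φ₂ ) = atan2(0.322732, 0.466961) = 34.650°.
Hence λ₂ = -70.966° + 34.650° = -36.316°.
The forward bearing on arrival equals the back-azimuth from the destination plus 180°.
Back-azimuth from P₂ (9.140°, -36.316°) to P₁ (54.905°, -70.966°), with Δλ' = λ₁ − λ₂ = -34.650°: atan2( sin Δλ' cos φ₁ , cos φ₂ sin φ₁ − sin φ₂ cos φ₁ cos Δλ' ) = 335.956°.
Final bearing = (335.956° + 180°) mod 360° = 155.956°.

final bearing 155.956°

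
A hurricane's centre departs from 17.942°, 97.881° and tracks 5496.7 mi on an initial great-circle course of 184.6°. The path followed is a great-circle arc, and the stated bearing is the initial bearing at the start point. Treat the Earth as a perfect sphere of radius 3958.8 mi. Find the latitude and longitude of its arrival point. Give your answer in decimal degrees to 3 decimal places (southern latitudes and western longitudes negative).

Central angle δ = d/R = 1.388476 rad.
With φ₁ = 17.942° = 0.313147 rad and θ = 184.6° = 3.221878 rad:
Applying the spherical law of cosines for sides, sin φ₂ = sin φ₁ cos δ + cos φ₁ sin δ cos θ = -0.876733, so φ₂ = -61.251°.
For the longitude increment, Δλ = atan2( sin θ sin δ cos φ₁, cos δ − sin φ₁ sin φ₂ ) = atan2(-0.075034, 0.451393) = -9.438°.
λ₂ = 97.881° + -9.438° = 88.443°.

latitude -61.251°, longitude 88.443°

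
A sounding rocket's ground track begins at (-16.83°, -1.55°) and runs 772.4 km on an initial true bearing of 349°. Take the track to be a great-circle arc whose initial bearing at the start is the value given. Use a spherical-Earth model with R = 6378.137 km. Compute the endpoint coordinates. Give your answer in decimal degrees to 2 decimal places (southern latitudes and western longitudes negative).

latitude -10.01°, longitude -2.89°

The arc subtends δ = 772.4/6378.137 = 0.121101 rad at the centre.
With φ₁ = -16.83° = -0.293739 rad and θ = 349° = 6.091199 rad:
Destination latitude: φ₂ = arcsin( sin φ₁ cos δ + cos φ₁ sin δ cos θ ) = arcsin(-0.173906) = -10.01°.
For the longitude increment, Δλ = atan2( sin θ sin δ cos φ₁, cos δ − sin φ₁ sin φ₂ ) = atan2(-0.022063, 0.942325) = -1.34°.
λ₂ = -1.55° + -1.34° = -2.89°.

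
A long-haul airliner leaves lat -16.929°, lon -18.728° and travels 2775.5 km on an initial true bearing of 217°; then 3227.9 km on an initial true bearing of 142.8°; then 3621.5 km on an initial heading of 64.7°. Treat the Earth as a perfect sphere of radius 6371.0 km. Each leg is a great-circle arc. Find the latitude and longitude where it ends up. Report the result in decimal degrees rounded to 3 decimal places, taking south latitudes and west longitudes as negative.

Apply the spherical direct solution leg by leg, carrying full precision between legs.
Leg 1: from (-16.929°, -18.728°), δ = 2775.5/6371 = 0.435646 rad, θ = 217° → φ = -35.902°, λ = -37.000°.
Leg 2: from (-35.902°, -37.000°), δ = 3227.9/6371 = 0.506655 rad, θ = 142.8° → φ = -55.672°, λ = -5.651°.
Leg 3: from (-55.672°, -5.651°), δ = 3621.5/6371 = 0.568435 rad, θ = 64.7° → φ = -34.488°, λ = 30.538°.

latitude -34.488°, longitude 30.538°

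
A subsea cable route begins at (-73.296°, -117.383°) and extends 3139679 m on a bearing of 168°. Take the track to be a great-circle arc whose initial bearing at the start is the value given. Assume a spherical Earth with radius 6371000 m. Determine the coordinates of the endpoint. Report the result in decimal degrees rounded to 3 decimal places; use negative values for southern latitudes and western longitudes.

latitude -77.645°, longitude 35.248°

Angular distance δ = d/R = 3139679 / 6371000 = 0.492808 rad.
Start latitude φ₁ = -1.279257 rad; initial bearing θ = 2.932153 rad.
Destination latitude: φ₂ = arcsin( sin φ₁ cos δ + cos φ₁ sin δ cos θ ) = arcsin(-0.976842) = -77.645°.
Δλ = atan2( sin θ sin δ cos φ₁ , cos δ − sin φ₁ sin φ₂ ) = atan2(0.028272, -0.054614) = 2.663905 rad = 152.631°.
λ₂ = -117.383° + 152.631° = 35.248°.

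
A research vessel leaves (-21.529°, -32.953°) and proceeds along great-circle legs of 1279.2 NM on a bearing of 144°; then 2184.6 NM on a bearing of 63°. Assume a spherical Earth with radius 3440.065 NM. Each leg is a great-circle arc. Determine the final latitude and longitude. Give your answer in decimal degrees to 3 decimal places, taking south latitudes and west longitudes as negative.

latitude -16.444°, longitude 16.209°

Apply the spherical direct solution leg by leg, carrying full precision between legs.
Leg 1: from (-21.529°, -32.953°), δ = 1279.2/3440.065 = 0.371853 rad, θ = 144° → φ = -37.976°, λ = -17.233°.
Leg 2: from (-37.976°, -17.233°), δ = 2184.6/3440.065 = 0.635046 rad, θ = 63° → φ = -16.444°, λ = 16.209°.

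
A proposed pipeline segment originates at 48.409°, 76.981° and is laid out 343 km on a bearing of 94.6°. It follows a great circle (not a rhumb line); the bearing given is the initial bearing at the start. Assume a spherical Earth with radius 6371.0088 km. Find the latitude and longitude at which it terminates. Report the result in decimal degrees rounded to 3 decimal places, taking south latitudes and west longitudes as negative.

Angular distance δ = d/R = 343 / 6371.0088 = 0.053838 rad.
With φ₁ = 48.409° = 0.844896 rad and θ = 94.6° = 1.651081 rad:
Applying the spherical law of cosines for sides, sin φ₂ = sin φ₁ cos δ + cos φ₁ sin δ cos θ = 0.743954, so φ₂ = 48.069°.
Δλ = atan2( sin θ sin δ cos φ₁ , cos δ − sin φ₁ sin φ₂ ) = atan2(0.035606, 0.442146) = 0.080356 rad = 4.604°.
Hence λ₂ = 76.981° + 4.604° = 81.585°.

latitude 48.069°, longitude 81.585°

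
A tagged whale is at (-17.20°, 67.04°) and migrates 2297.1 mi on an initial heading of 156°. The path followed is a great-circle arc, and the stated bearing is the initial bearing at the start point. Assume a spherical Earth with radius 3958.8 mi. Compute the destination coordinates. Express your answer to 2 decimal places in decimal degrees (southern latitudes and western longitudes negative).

The arc subtends δ = 2297.1/3958.8 = 0.580252 rad at the centre.
Converting: φ₁ = -0.300197 rad, θ = 2.722714 rad.
Destination latitude: φ₂ = arcsin( sin φ₁ cos δ + cos φ₁ sin δ cos θ ) = arcsin(-0.725747) = -46.53°.
Then Δλ = atan2(0.213015, 0.621716) = 0.330089 rad, from sin θ sin δ cos φ₁ over cos δ − sin φ₁ sin φ₂.
λ₂ = λ₁ + Δλ = 85.95°.

latitude -46.53°, longitude 85.95°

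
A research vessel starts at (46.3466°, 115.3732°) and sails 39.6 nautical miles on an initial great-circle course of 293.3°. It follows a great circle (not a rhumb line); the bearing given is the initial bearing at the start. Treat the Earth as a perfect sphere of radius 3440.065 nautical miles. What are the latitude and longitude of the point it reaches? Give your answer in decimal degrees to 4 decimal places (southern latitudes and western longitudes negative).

Central angle δ = d/R = 0.011511 rad.
With φ₁ = 46.3466° = 0.808901 rad and θ = 293.3° = 5.119051 rad:
Applying the spherical law of cosines for sides, sin φ₂ = sin φ₁ cos δ + cos φ₁ sin δ cos θ = 0.726624, so φ₂ = 46.6041°.
Then Δλ = atan2(-0.007298, 0.474200) = -0.015389 rad, from sin θ sin δ cos φ₁ over cos δ − sin φ₁ sin φ₂.
Hence λ₂ = 115.3732° + -0.8817° = 114.4915°.

latitude 46.6041°, longitude 114.4915°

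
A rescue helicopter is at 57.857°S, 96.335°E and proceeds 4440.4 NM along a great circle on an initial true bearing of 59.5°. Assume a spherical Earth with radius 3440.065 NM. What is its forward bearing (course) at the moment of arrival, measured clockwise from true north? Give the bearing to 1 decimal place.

final bearing 27.3°

The arc subtends δ = 4440.4/3440.065 = 1.290790 rad at the centre.
Converting: φ₁ = -1.009795 rad, θ = 1.038471 rad.
sin φ₂ = sin φ₁ cos δ + cos φ₁ sin δ cos θ = (-0.846723)(0.276362) + (0.532034)(0.961054)(0.507538) = 0.025509
φ₂ = asin(0.025509) = 0.025512 rad = 1.462°.
For the longitude increment, Δλ = atan2( sin θ sin δ cos φ₁, cos δ − sin φ₁ sin φ₂ ) = atan2(0.440562, 0.297961) = 55.929°.
Hence λ₂ = 96.335° + 55.929° = 152.264°.
The forward bearing on arrival equals the back-azimuth from the destination plus 180°.
Back-azimuth from P₂ (1.5°, 152.3°) to P₁ (-57.9°, 96.3°), with Δλ' = λ₁ − λ₂ = -55.9°: atan2( sin Δλ' cos φ₁ , cos φ₂ sin φ₁ − sin φ₂ cos φ₁ cos Δλ' ) = 207.3°.
Final bearing = (207.3° + 180°) mod 360° = 27.3°.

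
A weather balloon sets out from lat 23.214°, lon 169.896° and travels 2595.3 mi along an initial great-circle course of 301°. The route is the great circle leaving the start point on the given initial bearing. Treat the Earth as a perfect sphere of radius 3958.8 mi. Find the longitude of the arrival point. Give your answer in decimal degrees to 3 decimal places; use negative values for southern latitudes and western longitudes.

longitude 129.067°

Central angle δ = d/R = 0.655577 rad.
With φ₁ = 23.214° = 0.405161 rad and θ = 301° = 5.253441 rad:
Applying the spherical law of cosines for sides, sin φ₂ = sin φ₁ cos δ + cos φ₁ sin δ cos θ = 0.601010, so φ₂ = 36.942°.
Δλ = atan2( sin θ sin δ cos φ₁ , cos δ − sin φ₁ sin φ₂ ) = atan2(-0.480238, 0.555798) = -0.712596 rad = -40.829°.
λ₂ = 169.896° + -40.829° = 129.067°.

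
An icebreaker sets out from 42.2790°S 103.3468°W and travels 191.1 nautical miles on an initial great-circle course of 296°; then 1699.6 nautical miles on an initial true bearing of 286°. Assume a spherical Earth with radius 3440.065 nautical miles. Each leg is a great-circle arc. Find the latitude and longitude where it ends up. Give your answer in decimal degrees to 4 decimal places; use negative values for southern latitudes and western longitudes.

Apply the spherical direct solution leg by leg, carrying full precision between legs.
Leg 1: from (-42.2790°, -103.3468°), δ = 191.1/3440.065 = 0.055551 rad, θ = 296° → φ = -40.8208°, λ = -107.1278°.
Leg 2: from (-40.8208°, -107.1278°), δ = 1699.6/3440.065 = 0.494060 rad, θ = 286° → φ = -28.4641°, λ = -138.3605°.

latitude -28.4641°, longitude -138.3605°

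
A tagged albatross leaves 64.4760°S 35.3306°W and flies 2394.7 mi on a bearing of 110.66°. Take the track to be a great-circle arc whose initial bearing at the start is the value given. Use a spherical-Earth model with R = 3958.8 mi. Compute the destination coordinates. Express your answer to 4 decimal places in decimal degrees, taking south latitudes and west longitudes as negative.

latitude -55.9689°, longitude 36.6232°

Central angle δ = d/R = 0.604906 rad.
Start latitude φ₁ = -1.125318 rad; initial bearing θ = 1.931381 rad.
Destination latitude: φ₂ = arcsin( sin φ₁ cos δ + cos φ₁ sin δ cos θ ) = arcsin(-0.828734) = -55.9689°.
Δλ = atan2( sin θ sin δ cos φ₁ , cos δ − sin φ₁ sin φ₂ ) = atan2(0.229282, 0.074702) = 1.255831 rad = 71.9538°.
λ₂ = λ₁ + Δλ = 36.6232°.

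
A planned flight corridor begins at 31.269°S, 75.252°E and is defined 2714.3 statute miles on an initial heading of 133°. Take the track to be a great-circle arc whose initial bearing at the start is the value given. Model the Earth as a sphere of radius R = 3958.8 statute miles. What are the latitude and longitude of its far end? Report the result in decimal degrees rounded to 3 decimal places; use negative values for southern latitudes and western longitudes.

Central angle δ = d/R = 0.685637 rad.
Start latitude φ₁ = -0.545747 rad; initial bearing θ = 2.321288 rad.
Applying the spherical law of cosines for sides, sin φ₂ = sin φ₁ cos δ + cos φ₁ sin δ cos θ = -0.770850, so φ₂ = -50.430°.
Then Δλ = atan2(0.395803, 0.373901) = 0.813846 rad, from sin θ sin δ cos φ₁ over cos δ − sin φ₁ sin φ₂.
λ₂ = λ₁ + Δλ = 121.882°.

latitude -50.430°, longitude 121.882°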